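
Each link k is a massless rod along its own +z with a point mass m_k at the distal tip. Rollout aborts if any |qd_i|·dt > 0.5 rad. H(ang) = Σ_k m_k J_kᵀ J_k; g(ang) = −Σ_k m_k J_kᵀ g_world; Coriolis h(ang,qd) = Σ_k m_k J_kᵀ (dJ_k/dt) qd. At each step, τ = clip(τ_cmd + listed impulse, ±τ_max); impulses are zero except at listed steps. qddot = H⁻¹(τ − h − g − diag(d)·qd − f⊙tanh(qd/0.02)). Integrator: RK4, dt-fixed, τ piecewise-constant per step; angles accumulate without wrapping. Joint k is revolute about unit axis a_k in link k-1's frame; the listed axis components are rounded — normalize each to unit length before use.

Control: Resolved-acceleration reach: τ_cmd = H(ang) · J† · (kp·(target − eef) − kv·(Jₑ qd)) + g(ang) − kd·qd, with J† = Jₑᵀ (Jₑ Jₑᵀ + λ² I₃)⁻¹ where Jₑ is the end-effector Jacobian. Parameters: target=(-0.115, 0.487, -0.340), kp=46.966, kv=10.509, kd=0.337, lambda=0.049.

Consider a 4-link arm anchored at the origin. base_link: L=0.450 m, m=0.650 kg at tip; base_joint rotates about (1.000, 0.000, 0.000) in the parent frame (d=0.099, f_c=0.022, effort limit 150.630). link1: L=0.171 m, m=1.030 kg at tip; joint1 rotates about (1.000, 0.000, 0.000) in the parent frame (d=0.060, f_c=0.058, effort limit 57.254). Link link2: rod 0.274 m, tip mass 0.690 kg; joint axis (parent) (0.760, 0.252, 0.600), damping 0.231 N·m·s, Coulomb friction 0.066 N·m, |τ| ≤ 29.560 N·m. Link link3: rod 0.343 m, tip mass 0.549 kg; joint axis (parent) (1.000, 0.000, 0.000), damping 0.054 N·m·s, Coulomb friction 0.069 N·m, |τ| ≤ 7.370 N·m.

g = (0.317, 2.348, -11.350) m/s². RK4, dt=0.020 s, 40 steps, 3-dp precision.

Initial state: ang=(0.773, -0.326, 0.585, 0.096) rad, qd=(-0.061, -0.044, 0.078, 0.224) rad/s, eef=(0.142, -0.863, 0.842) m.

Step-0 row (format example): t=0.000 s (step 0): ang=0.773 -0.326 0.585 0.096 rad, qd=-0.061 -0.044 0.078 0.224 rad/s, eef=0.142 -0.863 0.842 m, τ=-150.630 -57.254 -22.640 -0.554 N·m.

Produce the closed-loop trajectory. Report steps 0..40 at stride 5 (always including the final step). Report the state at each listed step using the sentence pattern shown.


t=0.100 s (step 5): ang=0.219 0.026 0.377 1.289 rad, qd=-8.898 7.889 -0.008 8.687 rad/s, eef=0.114 -0.597 0.756 m, τ=18.248 7.046 3.720 1.345 N·m.
t=0.200 s (step 10): ang=-0.452 0.488 0.512 2.060 rad, qd=-4.593 2.674 2.447 7.017 rad/s, eef=0.102 -0.115 0.550 m, τ=55.462 16.456 1.750 -3.832 N·m.
t=0.300 s (step 15): ang=-0.735 0.957 0.866 2.630 rad, qd=-1.241 9.038 4.404 3.592 rad/s, eef=0.057 0.195 0.356 m, τ=15.290 7.221 0.091 -2.776 N·m.
t=0.400 s (step 20): ang=-0.891 2.061 0.919 2.760 rad, qd=-2.072 10.565 -2.357 -0.055 rad/s, eef=0.035 0.279 0.251 m, τ=-5.899 -8.534 -1.441 0.648 N·m.
t=0.500 s (step 25): ang=-1.207 2.879 0.743 2.757 rad, qd=-4.640 5.314 0.346 0.379 rad/s, eef=0.033 0.365 0.078 m, τ=5.736 -6.865 -1.197 2.417 N·m.
t=0.600 s (step 30): ang=-1.693 3.453 0.911 2.813 rad, qd=-4.117 8.123 1.768 0.399 rad/s, eef=0.025 0.396 -0.108 m, τ=15.846 -0.327 2.507 2.661 N·m.
t=0.700 s (step 35): ang=-2.014 4.485 0.961 2.862 rad, qd=-2.634 11.646 -0.479 0.642 rad/s, eef=0.016 0.386 -0.260 m, τ=33.183 -0.065 3.607 0.141 N·m.
t=0.800 s (step 40): ang=-2.219 5.674 0.846 2.960 rad, qd=-0.935 10.502 -1.285 1.798 rad/s, eef=0.002 0.393 -0.348 m.


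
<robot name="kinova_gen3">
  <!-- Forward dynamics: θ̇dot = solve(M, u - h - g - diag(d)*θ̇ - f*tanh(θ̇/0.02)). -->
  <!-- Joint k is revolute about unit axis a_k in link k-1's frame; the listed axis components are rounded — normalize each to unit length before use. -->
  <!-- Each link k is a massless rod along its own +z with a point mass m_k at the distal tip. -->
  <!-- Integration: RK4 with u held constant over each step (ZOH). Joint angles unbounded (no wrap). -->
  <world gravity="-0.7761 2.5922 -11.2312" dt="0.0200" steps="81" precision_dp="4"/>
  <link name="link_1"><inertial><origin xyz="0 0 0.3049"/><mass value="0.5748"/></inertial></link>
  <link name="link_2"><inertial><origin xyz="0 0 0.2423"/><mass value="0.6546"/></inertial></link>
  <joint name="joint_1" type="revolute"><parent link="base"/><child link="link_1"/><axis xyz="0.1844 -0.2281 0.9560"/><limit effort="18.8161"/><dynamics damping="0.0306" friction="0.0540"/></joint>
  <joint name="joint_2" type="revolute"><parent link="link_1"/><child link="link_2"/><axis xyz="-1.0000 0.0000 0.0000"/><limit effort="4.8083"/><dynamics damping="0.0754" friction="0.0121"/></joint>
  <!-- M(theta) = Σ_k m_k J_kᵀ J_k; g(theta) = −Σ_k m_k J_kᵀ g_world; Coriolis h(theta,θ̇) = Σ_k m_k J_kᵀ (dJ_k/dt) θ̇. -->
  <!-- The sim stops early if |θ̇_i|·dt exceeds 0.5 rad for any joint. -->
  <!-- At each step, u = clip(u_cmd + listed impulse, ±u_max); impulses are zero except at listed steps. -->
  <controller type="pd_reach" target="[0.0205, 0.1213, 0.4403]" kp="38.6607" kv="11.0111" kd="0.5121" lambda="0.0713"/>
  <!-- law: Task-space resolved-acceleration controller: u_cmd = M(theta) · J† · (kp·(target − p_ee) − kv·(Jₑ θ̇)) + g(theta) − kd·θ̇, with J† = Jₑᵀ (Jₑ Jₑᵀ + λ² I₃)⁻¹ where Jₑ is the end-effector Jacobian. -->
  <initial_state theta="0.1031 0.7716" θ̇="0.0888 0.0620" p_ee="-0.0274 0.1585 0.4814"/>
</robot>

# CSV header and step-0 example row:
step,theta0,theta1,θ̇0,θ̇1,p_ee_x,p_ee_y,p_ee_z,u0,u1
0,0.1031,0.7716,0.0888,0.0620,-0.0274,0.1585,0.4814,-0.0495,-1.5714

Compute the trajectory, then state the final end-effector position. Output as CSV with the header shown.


step,theta0,theta1,θ̇0,θ̇1,p_ee_x,p_ee_y,p_ee_z,u0,u1
1,0.1034,0.7720,-0.0498,-0.0151,-0.0275,0.1585,0.4813,0.0934,-1.5230
2,0.1020,0.7716,-0.0965,-0.0249,-0.0271,0.1586,0.4813,0.1466,-1.5209
3,0.0998,0.7711,-0.1225,-0.0256,-0.0266,0.1588,0.4814,0.1793,-1.5240
4,0.0972,0.7706,-0.1367,-0.0239,-0.0259,0.1590,0.4814,0.1998,-1.5278
5,0.0944,0.7702,-0.1438,-0.0220,-0.0251,0.1592,0.4814,0.2129,-1.5309
6,0.0915,0.7697,-0.1466,-0.0205,-0.0244,0.1595,0.4814,0.2213,-1.5331
7,0.0885,0.7693,-0.1467,-0.0194,-0.0236,0.1597,0.4814,0.2267,-1.5346
8,0.0856,0.7690,-0.1452,-0.0188,-0.0228,0.1600,0.4814,0.2303,-1.5355
9,0.0827,0.7686,-0.1427,-0.0183,-0.0221,0.1602,0.4814,0.2326,-1.5361
10,0.0799,0.7682,-0.1396,-0.0181,-0.0213,0.1605,0.4814,0.2341,-1.5364
11,0.0772,0.7679,-0.1362,-0.0179,-0.0206,0.1607,0.4814,0.2352,-1.5365
12,0.0745,0.7675,-0.1326,-0.0179,-0.0199,0.1609,0.4814,0.2359,-1.5366
13,0.0718,0.7671,-0.1289,-0.0178,-0.0192,0.1611,0.4814,0.2363,-1.5366
14,0.0693,0.7668,-0.1252,-0.0178,-0.0185,0.1614,0.4814,0.2367,-1.5365
15,0.0668,0.7664,-0.1216,-0.0178,-0.0179,0.1616,0.4813,0.2369,-1.5364
16,0.0644,0.7661,-0.1180,-0.0178,-0.0172,0.1617,0.4813,0.2371,-1.5362
17,0.0621,0.7657,-0.1145,-0.0178,-0.0166,0.1619,0.4813,0.2373,-1.5360
18,0.0599,0.7654,-0.1111,-0.0178,-0.0160,0.1621,0.4813,0.2374,-1.5359
19,0.0577,0.7650,-0.1078,-0.0178,-0.0154,0.1623,0.4813,0.2375,-1.5357
20,0.0556,0.7646,-0.1046,-0.0178,-0.0149,0.1624,0.4813,0.2376,-1.5355
21,0.0535,0.7643,-0.1014,-0.0178,-0.0143,0.1626,0.4814,0.2376,-1.5353
22,0.0515,0.7639,-0.0984,-0.0178,-0.0138,0.1627,0.4814,0.2377,-1.5351
23,0.0496,0.7636,-0.0955,-0.0178,-0.0133,0.1628,0.4814,0.2378,-1.5348
24,0.0477,0.7632,-0.0926,-0.0178,-0.0128,0.1630,0.4814,0.2378,-1.5346
25,0.0459,0.7629,-0.0898,-0.0177,-0.0123,0.1631,0.4814,0.2379,-1.5344
26,0.0441,0.7625,-0.0872,-0.0177,-0.0118,0.1632,0.4814,0.2379,-1.5341
27,0.0424,0.7622,-0.0846,-0.0176,-0.0113,0.1633,0.4814,0.2379,-1.5339
28,0.0407,0.7618,-0.0821,-0.0176,-0.0109,0.1634,0.4814,0.2380,-1.5337
29,0.0391,0.7615,-0.0796,-0.0176,-0.0105,0.1635,0.4814,0.2380,-1.5334
30,0.0375,0.7611,-0.0773,-0.0175,-0.0100,0.1636,0.4814,0.2381,-1.5331
31,0.0360,0.7608,-0.0750,-0.0174,-0.0096,0.1637,0.4815,0.2381,-1.5329
32,0.0345,0.7604,-0.0728,-0.0174,-0.0092,0.1638,0.4815,0.2382,-1.5326
33,0.0331,0.7601,-0.0706,-0.0173,-0.0089,0.1639,0.4815,0.2382,-1.5324
34,0.0317,0.7597,-0.0685,-0.0172,-0.0085,0.1639,0.4815,0.2382,-1.5321
35,0.0303,0.7594,-0.0665,-0.0172,-0.0081,0.1640,0.4815,0.2383,-1.5318
36,0.0290,0.7590,-0.0646,-0.0171,-0.0078,0.1641,0.4815,0.2383,-1.5315
37,0.0278,0.7587,-0.0627,-0.0170,-0.0074,0.1641,0.4816,0.2384,-1.5313
38,0.0265,0.7584,-0.0609,-0.0169,-0.0071,0.1642,0.4816,0.2384,-1.5310
39,0.0253,0.7580,-0.0591,-0.0168,-0.0068,0.1642,0.4816,0.2385,-1.5307
40,0.0242,0.7577,-0.0574,-0.0167,-0.0065,0.1643,0.4816,0.2385,-1.5304
41,0.0230,0.7573,-0.0558,-0.0167,-0.0062,0.1643,0.4817,0.2386,-1.5301
42,0.0219,0.7570,-0.0542,-0.0166,-0.0059,0.1644,0.4817,0.2386,-1.5298
43,0.0209,0.7567,-0.0527,-0.0165,-0.0056,0.1644,0.4817,0.2387,-1.5296
44,0.0198,0.7564,-0.0512,-0.0164,-0.0053,0.1645,0.4817,0.2388,-1.5293
45,0.0188,0.7560,-0.0498,-0.0163,-0.0050,0.1645,0.4818,0.2389,-1.5290
46,0.0178,0.7557,-0.0484,-0.0162,-0.0048,0.1645,0.4818,0.2390,-1.5287
47,0.0169,0.7554,-0.0471,-0.0161,-0.0045,0.1646,0.4818,0.2391,-1.5284
48,0.0159,0.7551,-0.0458,-0.0160,-0.0043,0.1646,0.4818,0.2392,-1.5281
49,0.0150,0.7547,-0.0446,-0.0159,-0.0040,0.1646,0.4819,0.2393,-1.5278
50,0.0142,0.7544,-0.0434,-0.0158,-0.0038,0.1647,0.4819,0.2395,-1.5275
51,0.0133,0.7541,-0.0423,-0.0157,-0.0036,0.1647,0.4819,0.2396,-1.5272
52,0.0125,0.7538,-0.0412,-0.0156,-0.0033,0.1647,0.4819,0.2398,-1.5269
53,0.0117,0.7535,-0.0402,-0.0155,-0.0031,0.1647,0.4820,0.2399,-1.5266
54,0.0109,0.7532,-0.0392,-0.0154,-0.0029,0.1647,0.4820,0.2401,-1.5264
55,0.0101,0.7529,-0.0383,-0.0153,-0.0027,0.1648,0.4820,0.2403,-1.5261
56,0.0093,0.7526,-0.0373,-0.0152,-0.0025,0.1648,0.4820,0.2405,-1.5258
57,0.0086,0.7523,-0.0365,-0.0151,-0.0023,0.1648,0.4821,0.2407,-1.5255
58,0.0079,0.7520,-0.0356,-0.0150,-0.0021,0.1648,0.4821,0.2410,-1.5252
59,0.0072,0.7517,-0.0348,-0.0149,-0.0019,0.1648,0.4821,0.2412,-1.5249
60,0.0065,0.7514,-0.0340,-0.0148,-0.0017,0.1648,0.4822,0.2414,-1.5246
61,0.0058,0.7511,-0.0333,-0.0147,-0.0016,0.1648,0.4822,0.2417,-1.5243
62,0.0051,0.7508,-0.0326,-0.0146,-0.0014,0.1648,0.4822,0.2419,-1.5241
63,0.0045,0.7505,-0.0319,-0.0145,-0.0012,0.1648,0.4822,0.2422,-1.5238
64,0.0039,0.7502,-0.0313,-0.0144,-0.0010,0.1649,0.4823,0.2425,-1.5235
65,0.0033,0.7499,-0.0306,-0.0143,-0.0009,0.1649,0.4823,0.2428,-1.5232
66,0.0026,0.7496,-0.0300,-0.0142,-0.0007,0.1649,0.4823,0.2430,-1.5229
67,0.0021,0.7494,-0.0294,-0.0141,-0.0005,0.1649,0.4824,0.2433,-1.5227
68,0.0015,0.7491,-0.0289,-0.0140,-0.0004,0.1649,0.4824,0.2436,-1.5224
69,0.0009,0.7488,-0.0283,-0.0139,-0.0002,0.1649,0.4824,0.2439,-1.5221
70,0.0003,0.7485,-0.0278,-0.0138,-0.0001,0.1649,0.4824,0.2442,-1.5218
71,-0.0002,0.7482,-0.0273,-0.0137,0.0001,0.1649,0.4825,0.2445,-1.5216
72,-0.0008,0.7480,-0.0268,-0.0136,0.0002,0.1649,0.4825,0.2448,-1.5213
73,-0.0013,0.7477,-0.0264,-0.0135,0.0003,0.1649,0.4825,0.2452,-1.5210
74,-0.0018,0.7474,-0.0259,-0.0134,0.0005,0.1649,0.4826,0.2455,-1.5208
75,-0.0023,0.7472,-0.0255,-0.0134,0.0006,0.1649,0.4826,0.2458,-1.5205
76,-0.0028,0.7469,-0.0251,-0.0133,0.0008,0.1649,0.4826,0.2461,-1.5202
77,-0.0033,0.7466,-0.0247,-0.0132,0.0009,0.1649,0.4826,0.2464,-1.5200
78,-0.0038,0.7464,-0.0243,-0.0131,0.0010,0.1649,0.4827,0.2467,-1.5197
79,-0.0043,0.7461,-0.0239,-0.0130,0.0011,0.1648,0.4827,0.2471,-1.5195
80,-0.0048,0.7458,-0.0235,-0.0129,0.0013,0.1648,0.4827,0.2474,-1.5192
81,-0.0052,0.7456,-0.0232,-0.0128,0.0014,0.1648,0.4828,,
# final p_ee position (m): 0.0014 0.1648 0.4828


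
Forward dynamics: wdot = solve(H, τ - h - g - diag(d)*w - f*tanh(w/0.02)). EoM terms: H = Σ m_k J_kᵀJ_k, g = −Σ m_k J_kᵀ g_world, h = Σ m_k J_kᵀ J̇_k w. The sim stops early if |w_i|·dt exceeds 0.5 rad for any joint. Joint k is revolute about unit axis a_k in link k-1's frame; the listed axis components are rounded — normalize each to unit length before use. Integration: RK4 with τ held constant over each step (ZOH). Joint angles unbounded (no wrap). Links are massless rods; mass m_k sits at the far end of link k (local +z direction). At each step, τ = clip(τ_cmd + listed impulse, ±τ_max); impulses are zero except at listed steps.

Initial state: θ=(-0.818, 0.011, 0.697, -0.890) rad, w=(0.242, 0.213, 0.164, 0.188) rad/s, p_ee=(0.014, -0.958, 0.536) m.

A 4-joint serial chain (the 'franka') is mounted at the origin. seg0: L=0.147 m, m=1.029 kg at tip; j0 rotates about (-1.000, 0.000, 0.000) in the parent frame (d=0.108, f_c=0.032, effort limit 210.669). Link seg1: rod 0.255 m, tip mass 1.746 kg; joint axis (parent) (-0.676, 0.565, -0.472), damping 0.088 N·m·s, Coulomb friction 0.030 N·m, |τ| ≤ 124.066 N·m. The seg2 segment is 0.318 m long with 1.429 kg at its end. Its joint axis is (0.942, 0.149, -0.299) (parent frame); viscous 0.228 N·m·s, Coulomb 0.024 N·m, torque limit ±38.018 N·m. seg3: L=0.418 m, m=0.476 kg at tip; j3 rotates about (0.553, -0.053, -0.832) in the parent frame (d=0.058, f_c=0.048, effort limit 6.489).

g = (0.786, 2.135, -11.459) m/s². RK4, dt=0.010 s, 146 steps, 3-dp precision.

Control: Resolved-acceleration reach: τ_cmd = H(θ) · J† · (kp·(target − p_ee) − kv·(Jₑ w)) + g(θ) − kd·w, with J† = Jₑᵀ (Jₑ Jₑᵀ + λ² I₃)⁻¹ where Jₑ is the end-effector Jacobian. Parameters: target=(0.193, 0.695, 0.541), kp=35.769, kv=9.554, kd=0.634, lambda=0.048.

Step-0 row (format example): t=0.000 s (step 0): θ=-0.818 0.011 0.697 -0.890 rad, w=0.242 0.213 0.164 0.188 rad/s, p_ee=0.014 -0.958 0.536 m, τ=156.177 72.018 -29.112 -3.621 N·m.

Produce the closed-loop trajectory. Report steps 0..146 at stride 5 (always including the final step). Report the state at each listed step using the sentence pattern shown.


t=0.050 s (step 5): θ=-0.591 0.063 1.022 -0.815 rad, w=7.190 2.444 9.458 5.383 rad/s, p_ee=0.024 -0.900 0.554 m, τ=89.900 44.887 -23.632 -5.512 N·m.
t=0.100 s (step 10): θ=-0.262 0.346 1.447 -0.435 rad, w=4.842 8.697 6.680 6.913 rad/s, p_ee=-0.027 -0.736 0.624 m, τ=-30.579 -7.524 -4.188 -4.332 N·m.
t=0.150 s (step 15): θ=-0.061 0.701 1.690 -0.305 rad, w=3.406 5.701 3.536 0.306 rad/s, p_ee=-0.102 -0.507 0.755 m, τ=-39.115 -14.240 1.626 -0.179 N·m.
t=0.200 s (step 20): θ=0.049 1.018 1.844 -0.291 rad, w=0.805 7.561 2.940 0.675 rad/s, p_ee=-0.127 -0.284 0.835 m, τ=-37.003 -6.480 -4.090 -0.778 N·m.
t=0.250 s (step 25): θ=0.040 1.436 1.989 -0.226 rad, w=-0.725 8.533 2.713 1.687 rad/s, p_ee=-0.107 -0.079 0.856 m, τ=-23.152 -10.545 -4.305 -1.304 N·m.
t=0.300 s (step 30): θ=0.013 1.819 2.101 -0.151 rad, w=-0.154 6.566 1.704 1.156 rad/s, p_ee=-0.045 0.099 0.831 m, τ=-15.261 -15.571 -1.912 -0.742 N·m.
t=0.350 s (step 35): θ=0.032 2.087 2.158 -0.113 rad, w=0.895 4.209 0.609 0.416 rad/s, p_ee=0.031 0.243 0.781 m, τ=-13.302 -16.868 -0.555 -0.264 N·m.
t=0.400 s (step 40): θ=0.096 2.248 2.169 -0.103 rad, w=1.587 2.344 -0.097 0.035 rad/s, p_ee=0.098 0.354 0.721 m, τ=-13.243 -15.889 -0.242 -0.126 N·m.
t=0.450 s (step 45): θ=0.183 2.331 2.154 -0.103 rad, w=1.820 1.057 -0.437 -0.010 rad/s, p_ee=0.147 0.438 0.664 m, τ=-13.480 -13.970 -0.508 -0.234 N·m.
t=0.500 s (step 50): θ=0.273 2.362 2.129 -0.104 rad, w=1.754 0.234 -0.544 -0.023 rad/s, p_ee=0.178 0.500 0.615 m, τ=-13.624 -11.919 -0.924 -0.340 N·m.
t=0.550 s (step 55): θ=0.356 2.360 2.102 -0.105 rad, w=1.545 -0.252 -0.538 -0.029 rad/s, p_ee=0.196 0.546 0.577 m, τ=-13.686 -10.140 -1.315 -0.418 N·m.
t=0.600 s (step 60): θ=0.427 2.341 2.076 -0.107 rad, w=1.298 -0.518 -0.495 -0.030 rad/s, p_ee=0.204 0.579 0.550 m, τ=-13.718 -8.747 -1.608 -0.468 N·m.
t=0.650 s (step 65): θ=0.486 2.311 2.052 -0.108 rad, w=1.066 -0.649 -0.446 -0.030 rad/s, p_ee=0.207 0.605 0.531 m, τ=-13.755 -7.720 -1.788 -0.494 N·m.
t=0.700 s (step 70): θ=0.534 2.277 2.031 -0.110 rad, w=0.867 -0.696 -0.402 -0.029 rad/s, p_ee=0.205 0.624 0.520 m, τ=-13.813 -7.003 -1.871 -0.501 N·m.
t=0.750 s (step 75): θ=0.573 2.242 2.012 -0.111 rad, w=0.703 -0.693 -0.365 -0.028 rad/s, p_ee=0.202 0.638 0.513 m, τ=-13.893 -6.522 -1.882 -0.495 N·m.
t=0.800 s (step 80): θ=0.605 2.208 1.994 -0.113 rad, w=0.572 -0.661 -0.335 -0.026 rad/s, p_ee=0.198 0.649 0.510 m, τ=-13.994 -6.215 -1.841 -0.481 N·m.
t=0.850 s (step 85): θ=0.631 2.176 1.978 -0.114 rad, w=0.468 -0.614 -0.309 -0.025 rad/s, p_ee=0.194 0.657 0.509 m, τ=-14.112 -6.029 -1.767 -0.463 N·m.
t=0.900 s (step 90): θ=0.652 2.147 1.964 -0.115 rad, w=0.386 -0.561 -0.287 -0.024 rad/s, p_ee=0.190 0.663 0.509 m, τ=-14.239 -5.927 -1.674 -0.442 N·m.
t=0.950 s (step 95): θ=0.670 2.120 1.950 -0.116 rad, w=0.320 -0.507 -0.267 -0.022 rad/s, p_ee=0.187 0.668 0.511 m, τ=-14.372 -5.880 -1.571 -0.420 N·m.
t=1.000 s (step 100): θ=0.684 2.096 1.937 -0.117 rad, w=0.268 -0.454 -0.249 -0.021 rad/s, p_ee=0.185 0.672 0.513 m, τ=-14.506 -5.869 -1.466 -0.398 N·m.
t=1.050 s (step 105): θ=0.697 2.075 1.925 -0.118 rad, w=0.227 -0.405 -0.231 -0.019 rad/s, p_ee=0.183 0.675 0.515 m, τ=-14.637 -5.880 -1.363 -0.377 N·m.
t=1.100 s (step 110): θ=0.707 2.056 1.914 -0.119 rad, w=0.193 -0.359 -0.214 -0.018 rad/s, p_ee=0.182 0.678 0.517 m, τ=-14.763 -5.903 -1.264 -0.357 N·m.
t=1.150 s (step 115): θ=0.716 2.039 1.903 -0.120 rad, w=0.165 -0.318 -0.198 -0.016 rad/s, p_ee=0.182 0.679 0.519 m, τ=-14.883 -5.933 -1.171 -0.339 N·m.
t=1.200 s (step 120): θ=0.724 2.024 1.894 -0.121 rad, w=0.143 -0.282 -0.183 -0.015 rad/s, p_ee=0.181 0.681 0.521 m, τ=-14.995 -5.965 -1.085 -0.322 N·m.
t=1.250 s (step 125): θ=0.731 2.011 1.885 -0.122 rad, w=0.124 -0.249 -0.168 -0.014 rad/s, p_ee=0.181 0.683 0.523 m, τ=-15.098 -5.996 -1.007 -0.307 N·m.
t=1.300 s (step 130): θ=0.736 1.999 1.877 -0.122 rad, w=0.108 -0.221 -0.154 -0.013 rad/s, p_ee=0.182 0.684 0.525 m, τ=-15.193 -6.026 -0.936 -0.293 N·m.
t=1.350 s (step 135): θ=0.741 1.989 1.870 -0.123 rad, w=0.095 -0.195 -0.141 -0.012 rad/s, p_ee=0.182 0.685 0.527 m, τ=-15.279 -6.054 -0.872 -0.281 N·m.
t=1.400 s (step 140): θ=0.746 1.979 1.863 -0.123 rad, w=0.084 -0.173 -0.128 -0.011 rad/s, p_ee=0.182 0.686 0.528 m, τ=-15.357 -6.078 -0.815 -0.270 N·m.
t=1.450 s (step 145): θ=0.750 1.971 1.857 -0.124 rad, w=0.074 -0.153 -0.117 -0.010 rad/s, p_ee=0.183 0.687 0.530 m, τ=-15.428 -6.100 -0.764 -0.260 N·m.
t=1.460 s (step 146): θ=0.751 1.970 1.856 -0.124 rad, w=0.072 -0.150 -0.114 -0.010 rad/s, p_ee=0.183 0.687 0.530 m.


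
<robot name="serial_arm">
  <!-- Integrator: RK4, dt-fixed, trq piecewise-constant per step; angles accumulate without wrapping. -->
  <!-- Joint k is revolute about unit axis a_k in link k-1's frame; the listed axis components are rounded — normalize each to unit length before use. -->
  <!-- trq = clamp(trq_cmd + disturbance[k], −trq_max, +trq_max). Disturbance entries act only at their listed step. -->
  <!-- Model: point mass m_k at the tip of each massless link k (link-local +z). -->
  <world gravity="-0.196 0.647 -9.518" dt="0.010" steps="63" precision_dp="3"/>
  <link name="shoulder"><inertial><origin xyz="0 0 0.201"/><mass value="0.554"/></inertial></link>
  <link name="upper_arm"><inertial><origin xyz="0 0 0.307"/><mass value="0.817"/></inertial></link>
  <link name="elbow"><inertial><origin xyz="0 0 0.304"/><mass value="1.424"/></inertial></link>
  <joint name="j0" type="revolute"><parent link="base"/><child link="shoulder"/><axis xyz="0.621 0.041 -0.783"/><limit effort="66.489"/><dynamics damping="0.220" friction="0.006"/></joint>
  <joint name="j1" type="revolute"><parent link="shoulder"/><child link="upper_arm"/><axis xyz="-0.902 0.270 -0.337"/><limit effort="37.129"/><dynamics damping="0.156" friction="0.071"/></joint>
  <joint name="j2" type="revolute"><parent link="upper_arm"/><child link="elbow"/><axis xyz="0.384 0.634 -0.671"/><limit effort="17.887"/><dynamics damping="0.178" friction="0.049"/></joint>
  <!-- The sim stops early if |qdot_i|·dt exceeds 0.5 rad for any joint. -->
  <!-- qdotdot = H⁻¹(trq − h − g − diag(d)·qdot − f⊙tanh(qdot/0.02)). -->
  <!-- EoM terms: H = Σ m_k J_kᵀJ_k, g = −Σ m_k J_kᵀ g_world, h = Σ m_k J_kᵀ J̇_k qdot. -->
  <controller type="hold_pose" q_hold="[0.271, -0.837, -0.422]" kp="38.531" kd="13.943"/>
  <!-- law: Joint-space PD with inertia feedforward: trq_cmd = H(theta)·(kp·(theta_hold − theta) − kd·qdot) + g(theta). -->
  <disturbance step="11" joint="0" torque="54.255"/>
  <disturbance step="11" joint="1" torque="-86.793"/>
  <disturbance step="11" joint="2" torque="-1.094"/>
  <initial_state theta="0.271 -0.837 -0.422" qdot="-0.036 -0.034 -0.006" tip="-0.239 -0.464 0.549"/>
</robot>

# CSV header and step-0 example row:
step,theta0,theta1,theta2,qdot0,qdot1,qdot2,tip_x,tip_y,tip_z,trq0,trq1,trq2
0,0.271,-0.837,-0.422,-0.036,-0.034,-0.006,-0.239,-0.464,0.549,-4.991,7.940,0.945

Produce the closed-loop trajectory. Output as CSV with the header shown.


step,theta0,theta1,theta2,qdot0,qdot1,qdot2,tip_x,tip_y,tip_z,trq0,trq1,trq2
1,0.271,-0.837,-0.422,-0.023,-0.023,0.004,-0.239,-0.464,0.549,-4.996,7.921,0.950
2,0.271,-0.837,-0.422,-0.016,-0.016,0.006,-0.239,-0.464,0.549,-5.000,7.905,0.956
3,0.270,-0.838,-0.422,-0.011,-0.012,0.006,-0.238,-0.464,0.549,-5.002,7.892,0.961
4,0.270,-0.838,-0.422,-0.008,-0.008,0.005,-0.238,-0.464,0.549,-5.005,7.883,0.965
5,0.270,-0.838,-0.422,-0.006,-0.006,0.004,-0.238,-0.464,0.549,-5.007,7.875,0.969
6,0.270,-0.838,-0.422,-0.004,-0.004,0.003,-0.238,-0.464,0.549,-5.008,7.870,0.972
7,0.270,-0.838,-0.422,-0.003,-0.003,0.002,-0.238,-0.464,0.549,-5.009,7.865,0.974
8,0.270,-0.838,-0.422,-0.002,-0.002,0.001,-0.238,-0.464,0.549,-5.010,7.862,0.975
9,0.270,-0.838,-0.422,-0.001,-0.001,0.001,-0.238,-0.464,0.549,-5.011,7.860,0.977
10,0.270,-0.838,-0.422,-0.001,-0.000,0.000,-0.238,-0.464,0.549,-5.012,7.858,0.978
11,0.270,-0.838,-0.422,-0.000,-0.000,0.000,-0.238,-0.464,0.549,49.243,-37.129,-0.116
12,0.290,-0.830,-0.398,3.925,1.655,4.702,-0.240,-0.467,0.548,-12.666,14.306,1.081
13,0.325,-0.815,-0.356,3.157,1.356,3.651,-0.243,-0.472,0.548,-11.776,13.764,0.928
14,0.353,-0.802,-0.324,2.494,1.066,2.783,-0.246,-0.475,0.547,-11.001,13.246,0.801
15,0.376,-0.793,-0.300,1.934,0.804,2.077,-0.248,-0.478,0.546,-10.323,12.754,0.700
16,0.393,-0.786,-0.282,1.471,0.579,1.513,-0.250,-0.481,0.544,-9.726,12.290,0.622
17,0.405,-0.781,-0.269,1.094,0.394,1.066,-0.251,-0.483,0.543,-9.201,11.857,0.563
18,0.415,-0.778,-0.260,0.789,0.247,0.717,-0.253,-0.484,0.542,-8.736,11.456,0.519
19,0.421,-0.776,-0.255,0.547,0.134,0.447,-0.254,-0.485,0.541,-8.324,11.086,0.487
20,0.426,-0.775,-0.251,0.354,0.049,0.239,-0.254,-0.486,0.540,-7.959,10.747,0.464
21,0.429,-0.775,-0.250,0.208,-0.010,0.086,-0.255,-0.486,0.540,-7.635,10.434,0.449
22,0.430,-0.776,-0.249,0.110,-0.038,-0.007,-0.256,-0.487,0.539,-7.347,10.136,0.436
23,0.431,-0.776,-0.249,0.051,-0.042,-0.045,-0.256,-0.487,0.539,-7.090,9.868,0.415
24,0.431,-0.776,-0.250,0.006,-0.041,-0.069,-0.256,-0.487,0.538,-6.863,9.627,0.397
25,0.431,-0.777,-0.251,-0.029,-0.037,-0.084,-0.256,-0.487,0.538,-6.661,9.412,0.381
26,0.431,-0.777,-0.252,-0.057,-0.032,-0.094,-0.257,-0.487,0.538,-6.483,9.220,0.368
27,0.430,-0.777,-0.253,-0.080,-0.027,-0.101,-0.257,-0.487,0.538,-6.324,9.049,0.356
28,0.429,-0.778,-0.254,-0.099,-0.022,-0.106,-0.256,-0.487,0.538,-6.183,8.897,0.347
29,0.428,-0.778,-0.255,-0.115,-0.018,-0.110,-0.256,-0.486,0.539,-6.058,8.762,0.339
30,0.427,-0.778,-0.256,-0.129,-0.015,-0.112,-0.256,-0.486,0.539,-5.946,8.643,0.333
31,0.425,-0.778,-0.257,-0.140,-0.013,-0.115,-0.256,-0.486,0.539,-5.847,8.538,0.328
32,0.424,-0.778,-0.258,-0.150,-0.011,-0.117,-0.256,-0.485,0.540,-5.760,8.445,0.324
33,0.423,-0.778,-0.259,-0.158,-0.010,-0.118,-0.255,-0.485,0.540,-5.682,8.362,0.321
34,0.421,-0.778,-0.261,-0.164,-0.009,-0.119,-0.255,-0.485,0.540,-5.613,8.290,0.319
35,0.419,-0.779,-0.262,-0.169,-0.008,-0.120,-0.254,-0.484,0.541,-5.552,8.226,0.318
36,0.418,-0.779,-0.263,-0.173,-0.007,-0.120,-0.254,-0.484,0.541,-5.498,8.169,0.318
37,0.416,-0.779,-0.264,-0.176,-0.007,-0.120,-0.254,-0.484,0.542,-5.450,8.119,0.318
38,0.414,-0.779,-0.265,-0.178,-0.007,-0.119,-0.253,-0.483,0.542,-5.408,8.074,0.319
39,0.412,-0.779,-0.267,-0.179,-0.007,-0.118,-0.253,-0.483,0.543,-5.370,8.035,0.321
40,0.410,-0.779,-0.268,-0.179,-0.007,-0.117,-0.253,-0.483,0.543,-5.337,8.001,0.323
41,0.409,-0.779,-0.269,-0.179,-0.007,-0.116,-0.252,-0.482,0.543,-5.308,7.970,0.325
42,0.407,-0.779,-0.270,-0.178,-0.007,-0.115,-0.252,-0.482,0.544,-5.282,7.943,0.328
43,0.405,-0.779,-0.271,-0.176,-0.007,-0.113,-0.251,-0.482,0.544,-5.259,7.919,0.331
44,0.403,-0.779,-0.272,-0.175,-0.007,-0.112,-0.251,-0.481,0.545,-5.239,7.898,0.334
45,0.402,-0.779,-0.273,-0.172,-0.007,-0.110,-0.250,-0.481,0.545,-5.221,7.879,0.338
46,0.400,-0.779,-0.274,-0.170,-0.007,-0.109,-0.250,-0.480,0.546,-5.206,7.862,0.342
47,0.398,-0.779,-0.276,-0.167,-0.008,-0.107,-0.250,-0.480,0.546,-5.192,7.848,0.346
48,0.397,-0.779,-0.277,-0.165,-0.008,-0.105,-0.249,-0.480,0.547,-5.180,7.835,0.350
49,0.395,-0.779,-0.278,-0.162,-0.008,-0.104,-0.249,-0.479,0.547,-5.169,7.824,0.354
50,0.393,-0.780,-0.279,-0.159,-0.009,-0.102,-0.249,-0.479,0.547,-5.160,7.814,0.359
51,0.392,-0.780,-0.280,-0.156,-0.009,-0.101,-0.248,-0.479,0.548,-5.152,7.805,0.363
52,0.390,-0.780,-0.281,-0.152,-0.009,-0.099,-0.248,-0.478,0.548,-5.145,7.797,0.368
53,0.389,-0.780,-0.282,-0.149,-0.009,-0.098,-0.248,-0.478,0.549,-5.139,7.790,0.372
54,0.387,-0.780,-0.283,-0.146,-0.010,-0.096,-0.247,-0.478,0.549,-5.133,7.784,0.377
55,0.386,-0.780,-0.284,-0.143,-0.010,-0.094,-0.247,-0.477,0.549,-5.128,7.779,0.381
56,0.384,-0.780,-0.285,-0.139,-0.010,-0.093,-0.247,-0.477,0.550,-5.124,7.774,0.386
57,0.383,-0.780,-0.285,-0.136,-0.011,-0.092,-0.246,-0.477,0.550,-5.121,7.770,0.390
58,0.382,-0.780,-0.286,-0.133,-0.011,-0.090,-0.246,-0.477,0.550,-5.118,7.767,0.394
59,0.380,-0.780,-0.287,-0.130,-0.011,-0.089,-0.246,-0.476,0.551,-5.115,7.764,0.399
60,0.379,-0.781,-0.288,-0.127,-0.012,-0.087,-0.245,-0.476,0.551,-5.113,7.761,0.403
61,0.378,-0.781,-0.289,-0.123,-0.012,-0.086,-0.245,-0.476,0.551,-5.111,7.759,0.408
62,0.377,-0.781,-0.290,-0.120,-0.012,-0.085,-0.245,-0.476,0.551,-5.109,7.757,0.412
63,0.375,-0.781,-0.291,-0.117,-0.012,-0.083,-0.245,-0.475,0.552,,,


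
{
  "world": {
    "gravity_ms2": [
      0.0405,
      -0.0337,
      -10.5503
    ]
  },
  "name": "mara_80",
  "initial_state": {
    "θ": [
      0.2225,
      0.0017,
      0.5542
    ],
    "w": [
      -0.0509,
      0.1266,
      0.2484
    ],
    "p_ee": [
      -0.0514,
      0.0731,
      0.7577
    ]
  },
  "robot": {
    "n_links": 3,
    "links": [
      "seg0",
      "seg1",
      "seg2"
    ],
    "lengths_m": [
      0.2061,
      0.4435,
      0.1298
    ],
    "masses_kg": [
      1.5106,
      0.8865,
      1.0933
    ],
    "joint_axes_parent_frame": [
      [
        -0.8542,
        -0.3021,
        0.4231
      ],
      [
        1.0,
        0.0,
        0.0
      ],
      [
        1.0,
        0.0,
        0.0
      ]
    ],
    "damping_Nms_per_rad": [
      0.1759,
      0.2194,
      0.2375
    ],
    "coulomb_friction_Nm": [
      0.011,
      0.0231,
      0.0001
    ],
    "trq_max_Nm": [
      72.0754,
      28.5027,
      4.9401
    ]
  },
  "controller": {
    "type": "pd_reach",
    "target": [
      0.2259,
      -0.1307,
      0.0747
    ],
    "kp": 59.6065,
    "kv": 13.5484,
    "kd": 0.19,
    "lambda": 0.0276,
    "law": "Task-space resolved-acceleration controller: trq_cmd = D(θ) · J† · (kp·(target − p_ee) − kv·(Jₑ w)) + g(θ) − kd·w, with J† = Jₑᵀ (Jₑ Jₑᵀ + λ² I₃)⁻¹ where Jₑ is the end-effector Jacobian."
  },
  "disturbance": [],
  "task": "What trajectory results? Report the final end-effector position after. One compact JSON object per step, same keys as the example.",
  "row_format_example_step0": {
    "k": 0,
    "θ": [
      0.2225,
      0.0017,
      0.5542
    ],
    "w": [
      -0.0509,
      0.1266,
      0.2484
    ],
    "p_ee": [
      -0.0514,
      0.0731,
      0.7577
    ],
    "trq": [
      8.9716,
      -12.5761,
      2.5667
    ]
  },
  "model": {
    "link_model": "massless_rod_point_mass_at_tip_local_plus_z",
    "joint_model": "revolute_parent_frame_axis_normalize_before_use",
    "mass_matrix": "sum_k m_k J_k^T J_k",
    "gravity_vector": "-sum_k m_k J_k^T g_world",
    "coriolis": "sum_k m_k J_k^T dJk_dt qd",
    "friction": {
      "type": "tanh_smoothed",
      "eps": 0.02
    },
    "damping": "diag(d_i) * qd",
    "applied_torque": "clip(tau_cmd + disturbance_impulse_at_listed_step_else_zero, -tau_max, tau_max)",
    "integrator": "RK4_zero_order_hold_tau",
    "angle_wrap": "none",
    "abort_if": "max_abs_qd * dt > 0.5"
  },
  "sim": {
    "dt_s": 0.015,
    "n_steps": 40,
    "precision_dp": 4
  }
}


{"k":1,"\u03b8":[0.2162,-0.0141,0.6167],"w":[-0.7593,-2.0967,7.4157],"p_ee":[-0.0497,0.0705,0.7546],"trq":[5.035,-8.2752,0.9876]}
{"k":2,"\u03b8":[0.202,-0.0519,0.7373],"w":[-1.125,-2.91,8.5371],"p_ee":[-0.0462,0.0684,0.7473],"trq":[-0.844,-3.0976,1.0596]}
{"k":3,"\u03b8":[0.1831,-0.0984,0.8646],"w":[-1.3982,-3.2957,8.4557],"p_ee":[-0.0418,0.0679,0.7381],"trq":[-5.145,0.6274,1.2596]}
{"k":4,"\u03b8":[0.1603,-0.1494,0.9892],"w":[-1.6343,-3.5073,8.1888],"p_ee":[-0.0367,0.0683,0.7278],"trq":[-7.8495,3.0175,1.3436]}
{"k":5,"\u03b8":[0.1342,-0.2029,1.1097],"w":[-1.8481,-3.6243,7.9255],"p_ee":[-0.0308,0.0688,0.7167],"trq":[-9.4013,4.4775,1.3116]}
{"k":6,"\u03b8":[0.105,-0.2576,1.2266],"w":[-2.0452,-3.6817,7.6891],"p_ee":[-0.0241,0.0689,0.7047],"trq":[-10.1667,5.3252,1.1975]}
{"k":7,"\u03b8":[0.073,-0.3129,1.34],"w":[-2.2288,-3.6989,7.4714],"p_ee":[-0.0167,0.0684,0.6921],"trq":[-10.4004,5.7778,1.0326]}
{"k":8,"\u03b8":[0.0383,-0.3683,1.4503],"w":[-2.4011,-3.6885,7.2613],"p_ee":[-0.0088,0.0672,0.6789],"trq":[-10.2744,5.9792,0.8407]}
{"k":9,"\u03b8":[0.0011,-0.4234,1.5574],"w":[-2.5633,-3.6588,7.0498],"p_ee":[-0.0002,0.0652,0.6653],"trq":[-9.9045,6.0239,0.6392]}
{"k":10,"\u03b8":[-0.0385,-0.4779,1.6613],"w":[-2.7163,-3.6156,6.8311],"p_ee":[0.0088,0.0623,0.6513],"trq":[-9.3693,5.9735,0.4406]}
{"k":11,"\u03b8":[-0.0803,-0.5317,1.7619],"w":[-2.8605,-3.5629,6.6017],"p_ee":[0.0181,0.0586,0.637],"trq":[-8.7223,5.8675,0.2538]}
{"k":12,"\u03b8":[-0.1242,-0.5846,1.859],"w":[-2.996,-3.5033,6.3604],"p_ee":[0.0278,0.0542,0.6226],"trq":[-7.9997,5.7302,0.0847]}
{"k":13,"\u03b8":[-0.17,-0.6366,1.9523],"w":[-3.1225,-3.4385,6.1077],"p_ee":[0.0377,0.0491,0.6081],"trq":[-7.2262,5.5757,-0.063]}
{"k":14,"\u03b8":[-0.2177,-0.6876,2.0419],"w":[-3.2397,-3.3693,5.8453],"p_ee":[0.0478,0.0433,0.5936],"trq":[-6.4187,5.4114,-0.1875]}
{"k":15,"\u03b8":[-0.2671,-0.7376,2.1274],"w":[-3.3472,-3.2961,5.5761],"p_ee":[0.0579,0.0368,0.5791],"trq":[-5.5886,5.2402,-0.2883]}
{"k":16,"\u03b8":[-0.318,-0.7864,2.209],"w":[-3.4446,-3.2187,5.3037],"p_ee":[0.0681,0.0298,0.5648],"trq":[-4.7438,5.0619,-0.366]}
{"k":17,"\u03b8":[-0.3703,-0.834,2.2864],"w":[-3.5315,-3.137,5.0321],"p_ee":[0.0781,0.0222,0.5505],"trq":[-3.8899,4.8749,-0.4218]}
{"k":18,"\u03b8":[-0.4238,-0.8804,2.3599],"w":[-3.6076,-3.0504,4.7652],"p_ee":[0.088,0.0142,0.5363],"trq":[-3.0311,4.6765,-0.4575]}
{"k":19,"\u03b8":[-0.4783,-0.9254,2.4294],"w":[-3.6729,-2.9589,4.5067],"p_ee":[0.0977,0.0056,0.5223],"trq":[-2.1709,4.4636,-0.4751]}
{"k":20,"\u03b8":[-0.5338,-0.969,2.4951],"w":[-3.7275,-2.8626,4.2593],"p_ee":[0.1071,-0.0034,0.5084],"trq":[-1.312,4.2334,-0.4763]}
{"k":21,"\u03b8":[-0.59,-1.0112,2.5572],"w":[-3.7716,-2.7621,4.0249],"p_ee":[0.1162,-0.0127,0.4947],"trq":[-0.4566,3.9825,-0.4631]}
{"k":22,"\u03b8":[-0.6468,-1.0518,2.6159],"w":[-3.8055,-2.6585,3.8042],"p_ee":[0.125,-0.0224,0.481],"trq":[0.3939,3.7076,-0.4371]}
{"k":23,"\u03b8":[-0.704,-1.0909,2.6715],"w":[-3.8297,-2.5533,3.5966],"p_ee":[0.1333,-0.0323,0.4674],"trq":[1.2395,3.4047,-0.3998]}
{"k":24,"\u03b8":[-0.7616,-1.1284,2.7239],"w":[-3.8446,-2.4487,3.4008],"p_ee":[0.1411,-0.0424,0.4539],"trq":[2.0821,3.0684,-0.3524]}
{"k":25,"\u03b8":[-0.8192,-1.1643,2.7736],"w":[-3.8509,-2.3474,3.2139],"p_ee":[0.1485,-0.0526,0.4405],"trq":[2.9263,2.6916,-0.2964]}
{"k":26,"\u03b8":[-0.877,-1.1988,2.8204],"w":[-3.8491,-2.2528,3.0324],"p_ee":[0.1554,-0.0629,0.4271],"trq":[3.7799,2.2649,-0.233]}
{"k":27,"\u03b8":[-0.9346,-1.2319,2.8646],"w":[-3.8395,-2.1688,2.8513],"p_ee":[0.1618,-0.0731,0.4138],"trq":[4.6542,1.7766,-0.1636]}
{"k":28,"\u03b8":[-0.9921,-1.2639,2.906],"w":[-3.8228,-2.1001,2.6646],"p_ee":[0.1677,-0.0832,0.4006],"trq":[5.5617,1.216,-0.0897]}
{"k":29,"\u03b8":[-1.0492,-1.295,2.9445],"w":[-3.7989,-2.0519,2.4652],"p_ee":[0.1731,-0.0931,0.3874],"trq":[6.5104,0.579,-0.0132]}
{"k":30,"\u03b8":[-1.1059,-1.3256,2.9798],"w":[-3.7678,-2.0293,2.2467],"p_ee":[0.178,-0.1026,0.3743],"trq":[7.4928,-0.1203,0.0631]}
{"k":31,"\u03b8":[-1.1621,-1.3561,3.0117],"w":[-3.7285,-2.0353,2.0051],"p_ee":[0.1825,-0.1118,0.3612],"trq":[8.4728,-0.8365,0.1357]}
{"k":32,"\u03b8":[-1.2177,-1.3869,3.0397],"w":[-3.6798,-2.0697,1.743],"p_ee":[0.1865,-0.1204,0.3482],"trq":[9.3811,-1.4922,0.1993]}
{"k":33,"\u03b8":[-1.2724,-1.4184,3.0638],"w":[-3.6202,-2.1263,1.4714],"p_ee":[0.1901,-0.1284,0.3352],"trq":[10.132,-1.9978,0.2484]}
{"k":34,"\u03b8":[-1.3262,-1.4508,3.0838],"w":[-3.5486,-2.194,1.2085],"p_ee":[0.1932,-0.1357,0.3223],"trq":[10.6585,-2.2893,0.2779]}
{"k":35,"\u03b8":[-1.3788,-1.4842,3.1001],"w":[-3.4648,-2.2596,0.9736],"p_ee":[0.1958,-0.1421,0.3096],"trq":[10.9388,-2.3532,0.2858]}
{"k":36,"\u03b8":[-1.43,-1.5185,3.1132],"w":[-3.3698,-2.3108,0.7798],"p_ee":[0.198,-0.1477,0.297],"trq":[10.9972,-2.2225,0.2735]}
{"k":37,"\u03b8":[-1.4798,-1.5534,3.1238],"w":[-3.2652,-2.3397,0.6318],"p_ee":[0.1998,-0.1523,0.2846],"trq":[10.8834,-1.9538,0.2452]}
{"k":38,"\u03b8":[-1.5279,-1.5885,3.1324],"w":[-3.1531,-2.3425,0.5263],"p_ee":[0.2012,-0.156,0.2725],"trq":[10.6516,-1.6046,0.2069]}
{"k":39,"\u03b8":[-1.5744,-1.6234,3.1398],"w":[-3.0354,-2.3189,0.4564],"p_ee":[0.2022,-0.1589,0.2608],"trq":[10.3477,-1.2211,0.1642]}
{"k":40,"\u03b8":[-1.619,-1.6579,3.1463],"w":[-2.9142,-2.2707,0.4146],"p_ee":[0.2028,-0.1611,0.2496]}
{"summary": "final p_ee position (m): 0.2028 -0.1611 0.2496"}


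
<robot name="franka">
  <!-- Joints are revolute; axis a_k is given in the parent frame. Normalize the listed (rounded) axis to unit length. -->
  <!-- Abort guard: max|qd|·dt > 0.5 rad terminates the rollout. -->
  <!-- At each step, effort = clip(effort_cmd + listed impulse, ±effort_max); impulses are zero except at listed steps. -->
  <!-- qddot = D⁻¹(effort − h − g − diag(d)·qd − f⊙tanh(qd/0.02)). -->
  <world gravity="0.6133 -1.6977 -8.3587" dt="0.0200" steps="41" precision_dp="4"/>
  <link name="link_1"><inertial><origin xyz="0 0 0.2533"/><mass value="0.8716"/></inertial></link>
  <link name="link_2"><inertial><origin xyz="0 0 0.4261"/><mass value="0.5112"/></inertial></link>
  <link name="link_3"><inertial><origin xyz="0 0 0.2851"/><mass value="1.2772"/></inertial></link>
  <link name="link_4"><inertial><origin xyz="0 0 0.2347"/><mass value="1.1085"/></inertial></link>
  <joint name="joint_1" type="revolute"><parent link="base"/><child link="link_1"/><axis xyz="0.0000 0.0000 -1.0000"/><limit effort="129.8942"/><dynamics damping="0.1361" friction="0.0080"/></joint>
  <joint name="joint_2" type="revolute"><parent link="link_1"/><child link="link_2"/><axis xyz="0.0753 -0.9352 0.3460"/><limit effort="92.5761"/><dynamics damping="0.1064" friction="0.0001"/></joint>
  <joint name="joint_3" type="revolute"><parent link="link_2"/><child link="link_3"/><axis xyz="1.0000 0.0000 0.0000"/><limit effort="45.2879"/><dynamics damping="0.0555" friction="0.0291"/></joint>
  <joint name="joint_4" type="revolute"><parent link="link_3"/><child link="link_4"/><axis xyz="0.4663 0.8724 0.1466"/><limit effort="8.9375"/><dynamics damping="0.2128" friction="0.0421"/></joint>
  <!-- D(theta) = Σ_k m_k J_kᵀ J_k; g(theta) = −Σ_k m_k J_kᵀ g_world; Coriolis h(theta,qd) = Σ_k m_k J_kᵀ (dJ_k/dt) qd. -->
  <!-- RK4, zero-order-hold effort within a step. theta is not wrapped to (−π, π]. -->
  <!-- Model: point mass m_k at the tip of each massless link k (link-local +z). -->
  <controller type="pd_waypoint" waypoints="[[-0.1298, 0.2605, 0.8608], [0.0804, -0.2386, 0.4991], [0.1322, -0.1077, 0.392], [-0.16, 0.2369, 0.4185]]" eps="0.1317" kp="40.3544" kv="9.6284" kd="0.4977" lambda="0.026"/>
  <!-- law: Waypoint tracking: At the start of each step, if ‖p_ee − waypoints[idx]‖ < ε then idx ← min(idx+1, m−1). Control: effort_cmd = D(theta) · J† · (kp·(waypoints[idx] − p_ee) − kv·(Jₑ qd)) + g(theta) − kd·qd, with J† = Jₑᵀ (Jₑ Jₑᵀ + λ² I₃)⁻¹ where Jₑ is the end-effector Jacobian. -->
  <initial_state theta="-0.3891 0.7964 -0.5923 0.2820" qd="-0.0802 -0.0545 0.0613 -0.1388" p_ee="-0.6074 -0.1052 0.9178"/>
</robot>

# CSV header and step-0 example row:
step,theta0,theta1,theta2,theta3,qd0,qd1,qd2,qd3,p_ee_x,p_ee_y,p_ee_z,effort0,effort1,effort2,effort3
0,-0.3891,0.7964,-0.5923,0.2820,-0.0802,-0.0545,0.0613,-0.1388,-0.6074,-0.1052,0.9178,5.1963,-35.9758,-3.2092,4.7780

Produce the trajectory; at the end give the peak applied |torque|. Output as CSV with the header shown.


step,theta0,theta1,theta2,theta3,qd0,qd1,qd2,qd3,p_ee_x,p_ee_y,p_ee_z,effort0,effort1,effort2,effort3
1,-0.4068,0.7901,-0.6137,0.2907,-1.6734,-0.5840,-2.1572,0.9626,-0.6034,-0.1032,0.9179,5.6183,-31.2138,-1.0875,3.5804
2,-0.4482,0.7740,-0.6664,0.3118,-2.4655,-1.0283,-3.0972,1.1451,-0.5938,-0.0963,0.9176,5.8523,-27.9422,0.2161,3.0860
3,-0.5013,0.7498,-0.7314,0.3342,-2.8644,-1.4036,-3.4053,1.1049,-0.5807,-0.0864,0.9173,5.8746,-25.0534,1.1234,2.7669
4,-0.5605,0.7186,-0.7993,0.3556,-3.0786,-1.7263,-3.4014,1.0472,-0.5652,-0.0743,0.9174,5.6995,-22.2028,1.8402,2.4793
5,-0.6231,0.6814,-0.8655,0.3763,-3.2071,-2.0060,-3.2338,1.0286,-0.5480,-0.0605,0.9178,5.3677,-19.3502,2.4494,2.1886
6,-0.6879,0.6390,-0.9274,0.3971,-3.2971,-2.2472,-2.9723,1.0600,-0.5296,-0.0454,0.9188,4.9244,-16.5363,2.9764,1.8915
7,-0.7543,0.5921,-0.9835,0.4190,-3.3706,-2.4502,-2.6512,1.1391,-0.5105,-0.0294,0.9202,4.4101,-13.7991,3.4216,1.5918
8,-0.8222,0.5415,-1.0327,0.4429,-3.4333,-2.6116,-2.2881,1.2606,-0.4912,-0.0126,0.9220,3.8545,-11.1456,3.7743,1.2942
9,-0.8910,0.4883,-1.0744,0.4696,-3.4750,-2.7219,-1.8917,1.4181,-0.4722,0.0048,0.9242,3.2726,-8.5442,4.0187,1.0032
10,-0.9603,0.4335,-1.1079,0.4998,-3.4622,-2.7624,-1.4670,1.6007,-0.4539,0.0225,0.9268,2.6597,-5.9342,4.1366,0.7254
11,-1.0282,0.3788,-1.1327,0.5337,-3.3277,-2.7010,-1.0217,1.7847,-0.4366,0.0405,0.9296,1.9916,-3.2790,4.1151,0.4738
12,-1.0914,0.3268,-1.1487,0.5710,-2.9691,-2.4942,-0.5787,1.9246,-0.4206,0.0585,0.9328,1.2452,-0.6903,3.9706,0.2716
13,-1.1444,0.2806,-1.1562,0.6103,-2.3010,-2.1140,-0.1900,1.9647,-0.4062,0.0764,0.9361,0.4508,1.4747,3.7782,0.1449
14,-1.1816,0.2433,-1.1572,0.6492,-1.3804,-1.6007,0.0708,1.8979,-0.3931,0.0938,0.9394,-0.2640,2.7892,3.6606,0.0907
15,-1.2001,0.2166,-1.1547,0.6864,-0.4546,-1.0760,0.1616,1.8055,-0.3810,0.1105,0.9422,-0.7336,3.1259,3.7129,0.0591
16,-1.2021,0.1993,-1.1517,0.7220,0.2433,-0.6536,0.1224,1.7553,-0.3695,0.1262,0.9443,-0.8960,2.7412,3.9107,0.0125
17,-1.1930,0.1891,-1.1502,0.7570,0.6471,-0.3712,0.0219,1.7486,-0.3583,0.1405,0.9454,-0.8158,2.0088,4.1854,-0.0494
18,-1.1780,0.1835,-1.1508,0.7917,0.8483,-0.1970,-0.0815,1.7319,-0.3475,0.1534,0.9454,-0.6220,1.2158,4.4513,-0.0996
19,-1.1601,0.1806,-1.1533,0.8259,0.9232,-0.0969,-0.1700,1.6942,-0.3371,0.1650,0.9446,-0.3958,0.5001,4.6865,-0.1361
20,-1.1415,0.1792,-1.1574,0.8591,0.9307,-0.0426,-0.2386,1.6345,-0.3272,0.1753,0.9431,-0.1833,-0.0869,4.8824,-0.1615
21,-1.1231,0.1787,-1.1626,0.8909,0.9053,-0.0154,-0.2883,1.5596,-0.3177,0.1847,0.9410,-0.0034,-0.5399,5.0393,-0.1809
22,-1.1053,0.1785,-1.1687,0.9212,0.8652,-0.0040,-0.3225,1.4772,-0.3087,0.1931,0.9385,0.1396,-0.8731,5.1623,-0.1990
23,-1.0884,0.1785,-1.1754,0.9499,0.8199,-0.0016,-0.3442,1.3932,-0.3002,0.2008,0.9358,0.2483,-1.1067,5.2570,-0.2183
24,-1.0724,0.1784,-1.1824,0.9768,0.7743,-0.0040,-0.3564,1.3112,-0.2921,0.2078,0.9328,0.3275,-1.2614,5.3289,-0.2399
25,-1.0574,0.1783,-1.1896,1.0022,0.7307,-0.0087,-0.3612,1.2332,-0.2844,0.2143,0.9298,0.3827,-1.3551,5.3823,-0.2639
26,-1.0431,0.1781,-1.1968,1.0261,0.6899,-0.0142,-0.3603,1.1601,-0.2771,0.2202,0.9268,0.4192,-1.4034,5.4210,-0.2899
27,-1.0297,0.1778,-1.2039,1.0486,0.6522,-0.0196,-0.3552,1.0921,-0.2700,0.2257,0.9237,0.4415,-1.4185,5.4479,-0.3174
28,-1.0169,0.1773,-1.2109,1.0698,0.6175,-0.0244,-0.3469,1.0291,-0.2633,0.2307,0.9207,0.4532,-1.4103,5.4653,-0.3457
29,-1.0049,0.1768,-1.2178,1.0897,0.5854,-0.0283,-0.3362,0.9709,-0.2568,0.2354,0.9178,0.4575,-1.3866,5.4750,-0.3742
30,-0.9934,0.1762,-1.2244,1.1086,0.5557,-0.0311,-0.3239,0.9171,-0.2506,0.2397,0.9149,0.4568,-1.3533,5.4786,-0.4025
31,-0.9826,0.1756,-1.2307,1.1264,0.5281,-0.0330,-0.3105,0.8673,-0.2446,0.2437,0.9121,-9.5554,27.8880,1.0407,2.3447
32,-0.9703,0.1836,-1.2448,1.1675,0.7135,0.8353,-1.0911,3.1820,-0.2374,0.2434,0.9067,-7.1703,20.4244,2.2776,0.8610
33,-0.9534,0.2067,-1.2714,1.2418,0.9752,1.4683,-1.5593,4.2112,-0.2291,0.2357,0.8971,-4.8758,13.3860,3.0817,0.3577
34,-0.9332,0.2398,-1.3053,1.3307,1.0422,1.8419,-1.8238,4.6672,-0.2216,0.2223,0.8850,-2.8196,7.3123,3.6074,0.1884
35,-0.9132,0.2784,-1.3431,1.4257,0.9712,2.0277,-1.9555,4.8198,-0.2153,0.2050,0.8715,-1.1240,2.3555,3.9199,0.1166
36,-0.8952,0.3195,-1.3827,1.5220,0.8373,2.0894,-2.0025,4.8005,-0.2103,0.1850,0.8569,0.1769,-1.5334,4.0812,0.0518
37,-0.8801,0.3610,-1.4227,1.6168,0.6833,2.0691,-1.9955,4.6870,-0.2062,0.1634,0.8418,1.1077,-4.4872,4.1469,-0.0386
38,-0.8682,0.4016,-1.4623,1.7089,0.5274,1.9922,-1.9534,4.5266,-0.2028,0.1411,0.8264,1.7175,-6.6583,4.1598,-0.1609
39,-0.8593,0.4402,-1.5007,1.7976,0.3746,1.8750,-1.8883,4.3470,-0.1997,0.1188,0.8110,2.0604,-8.1895,4.1484,-0.3099
40,-0.8534,0.4761,-1.5377,1.8826,0.2237,1.7280,-1.8083,4.1629,-0.1966,0.0968,0.7956,2.1877,-9.2027,4.1285,-0.4763
41,-0.8506,0.5089,-1.5730,1.9639,0.0710,1.5595,-1.7189,3.9810,-0.1933,0.0755,0.7805,,,,
# max |effort| (N·m): 35.9758
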